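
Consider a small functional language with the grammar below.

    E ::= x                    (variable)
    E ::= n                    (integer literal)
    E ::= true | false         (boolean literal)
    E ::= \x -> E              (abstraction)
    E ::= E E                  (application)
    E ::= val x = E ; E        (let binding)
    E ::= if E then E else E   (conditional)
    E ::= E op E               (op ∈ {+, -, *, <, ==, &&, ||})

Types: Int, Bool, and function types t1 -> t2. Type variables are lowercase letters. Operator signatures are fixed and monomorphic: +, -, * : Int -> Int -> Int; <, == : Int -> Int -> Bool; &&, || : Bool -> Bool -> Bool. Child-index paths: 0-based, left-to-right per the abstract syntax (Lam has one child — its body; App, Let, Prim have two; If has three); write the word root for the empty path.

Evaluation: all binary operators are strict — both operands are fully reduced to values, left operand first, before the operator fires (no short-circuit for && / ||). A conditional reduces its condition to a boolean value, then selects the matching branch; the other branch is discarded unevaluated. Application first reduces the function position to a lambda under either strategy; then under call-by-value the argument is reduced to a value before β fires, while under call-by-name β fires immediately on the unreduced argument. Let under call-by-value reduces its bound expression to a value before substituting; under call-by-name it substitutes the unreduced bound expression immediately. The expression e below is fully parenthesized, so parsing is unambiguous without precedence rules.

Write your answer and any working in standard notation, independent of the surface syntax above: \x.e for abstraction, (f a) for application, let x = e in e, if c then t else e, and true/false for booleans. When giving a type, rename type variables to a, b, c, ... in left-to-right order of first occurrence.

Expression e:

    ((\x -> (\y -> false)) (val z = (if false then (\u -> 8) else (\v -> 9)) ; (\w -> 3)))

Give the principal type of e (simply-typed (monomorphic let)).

Derivation:
\y._ : b -> Bool
\x._ : a -> b -> Bool
  unify Bool ~ Bool
\u._ : c -> Int
\v._ : d -> Int
  unify c -> Int ~ d -> Int
  unify c ~ d
  unify Int ~ Int
let z : d -> Int
\w._ : e -> Int
  unify a -> b -> Bool ~ (e -> Int) -> f
  unify a ~ e -> Int
  unify b -> Bool ~ f
_ _ : b -> Bool

Answer: a -> Bool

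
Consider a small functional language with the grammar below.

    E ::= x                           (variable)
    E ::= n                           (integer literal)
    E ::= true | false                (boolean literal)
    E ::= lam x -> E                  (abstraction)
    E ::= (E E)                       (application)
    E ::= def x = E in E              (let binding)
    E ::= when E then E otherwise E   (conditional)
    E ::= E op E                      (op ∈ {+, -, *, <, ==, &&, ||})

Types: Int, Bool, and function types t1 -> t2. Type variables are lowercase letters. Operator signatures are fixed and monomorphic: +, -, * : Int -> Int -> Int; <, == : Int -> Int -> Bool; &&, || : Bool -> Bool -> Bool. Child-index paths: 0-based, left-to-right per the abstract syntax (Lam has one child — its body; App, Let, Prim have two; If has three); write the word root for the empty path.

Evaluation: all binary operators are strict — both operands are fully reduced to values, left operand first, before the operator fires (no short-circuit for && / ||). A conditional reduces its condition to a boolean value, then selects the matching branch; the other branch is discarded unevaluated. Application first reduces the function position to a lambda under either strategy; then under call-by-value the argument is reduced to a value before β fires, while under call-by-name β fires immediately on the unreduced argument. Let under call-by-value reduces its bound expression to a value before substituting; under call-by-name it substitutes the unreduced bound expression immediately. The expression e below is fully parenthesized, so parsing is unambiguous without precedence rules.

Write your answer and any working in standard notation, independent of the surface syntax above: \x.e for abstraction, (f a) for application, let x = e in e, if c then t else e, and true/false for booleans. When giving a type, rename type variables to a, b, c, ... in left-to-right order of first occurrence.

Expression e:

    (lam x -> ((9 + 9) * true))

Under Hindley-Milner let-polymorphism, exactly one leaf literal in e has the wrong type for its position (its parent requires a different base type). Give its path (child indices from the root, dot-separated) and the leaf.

Derivation:
  unify Int ~ Int
  unify Int ~ Int
  unify Int ~ Int
  unify Bool ~ Int
  FAIL: mismatch Bool ~ Int

Answer: 0.1 : true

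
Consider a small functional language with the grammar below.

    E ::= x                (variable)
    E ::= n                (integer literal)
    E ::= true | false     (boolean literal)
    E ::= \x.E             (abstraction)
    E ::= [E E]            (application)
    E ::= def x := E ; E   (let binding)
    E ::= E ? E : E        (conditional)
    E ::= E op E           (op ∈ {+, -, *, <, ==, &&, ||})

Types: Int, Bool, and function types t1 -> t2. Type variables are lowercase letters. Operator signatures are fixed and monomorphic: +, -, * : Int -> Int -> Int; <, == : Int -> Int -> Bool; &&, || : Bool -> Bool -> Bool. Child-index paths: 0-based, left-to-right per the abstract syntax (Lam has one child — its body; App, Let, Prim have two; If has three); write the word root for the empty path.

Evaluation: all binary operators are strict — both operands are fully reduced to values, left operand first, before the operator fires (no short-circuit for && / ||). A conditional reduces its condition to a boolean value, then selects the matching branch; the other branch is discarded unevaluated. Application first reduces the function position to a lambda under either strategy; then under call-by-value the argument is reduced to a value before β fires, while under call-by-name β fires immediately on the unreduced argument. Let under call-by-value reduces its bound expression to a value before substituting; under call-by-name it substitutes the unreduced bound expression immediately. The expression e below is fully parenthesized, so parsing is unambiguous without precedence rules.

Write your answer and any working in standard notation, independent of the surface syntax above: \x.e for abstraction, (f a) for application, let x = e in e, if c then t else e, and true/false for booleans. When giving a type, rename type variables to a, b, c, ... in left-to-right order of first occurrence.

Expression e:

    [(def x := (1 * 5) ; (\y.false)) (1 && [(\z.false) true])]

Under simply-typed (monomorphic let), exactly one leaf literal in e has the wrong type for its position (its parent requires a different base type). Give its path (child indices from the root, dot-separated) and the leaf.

Working:
  unify Int ~ Int
  unify Int ~ Int
let x : Int
\y._ : a -> Bool
  unify Int ~ Bool
  FAIL: mismatch Int ~ Bool

Answer: 1.0 : 1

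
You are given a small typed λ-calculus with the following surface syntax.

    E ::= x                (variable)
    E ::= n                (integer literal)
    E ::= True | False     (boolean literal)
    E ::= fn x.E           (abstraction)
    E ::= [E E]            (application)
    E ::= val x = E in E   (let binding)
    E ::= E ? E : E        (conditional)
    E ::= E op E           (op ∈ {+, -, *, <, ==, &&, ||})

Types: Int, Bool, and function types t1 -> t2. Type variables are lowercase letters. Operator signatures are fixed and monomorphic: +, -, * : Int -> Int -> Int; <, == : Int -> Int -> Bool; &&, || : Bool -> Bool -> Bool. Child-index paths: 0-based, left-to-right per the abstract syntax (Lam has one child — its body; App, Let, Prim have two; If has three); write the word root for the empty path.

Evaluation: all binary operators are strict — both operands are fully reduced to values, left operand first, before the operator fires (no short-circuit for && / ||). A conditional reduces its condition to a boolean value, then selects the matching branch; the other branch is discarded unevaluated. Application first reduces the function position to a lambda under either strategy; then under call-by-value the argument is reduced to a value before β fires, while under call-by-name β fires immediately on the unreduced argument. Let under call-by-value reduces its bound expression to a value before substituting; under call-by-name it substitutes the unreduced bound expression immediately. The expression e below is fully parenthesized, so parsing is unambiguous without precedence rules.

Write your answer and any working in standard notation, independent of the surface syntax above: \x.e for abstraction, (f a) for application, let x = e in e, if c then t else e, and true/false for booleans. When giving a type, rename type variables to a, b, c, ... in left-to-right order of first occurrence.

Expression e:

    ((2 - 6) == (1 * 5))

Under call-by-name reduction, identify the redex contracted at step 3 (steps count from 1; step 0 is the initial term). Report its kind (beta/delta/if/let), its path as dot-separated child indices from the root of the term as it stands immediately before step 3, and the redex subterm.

Answer: delta at root : (-4 == 5)

Derivation:
step 0: ((2 - 6) == (1 * 5))
step 1: [delta@0] (-4 == (1 * 5))
step 2: [delta@1] (-4 == 5)
step 3: [delta@root] false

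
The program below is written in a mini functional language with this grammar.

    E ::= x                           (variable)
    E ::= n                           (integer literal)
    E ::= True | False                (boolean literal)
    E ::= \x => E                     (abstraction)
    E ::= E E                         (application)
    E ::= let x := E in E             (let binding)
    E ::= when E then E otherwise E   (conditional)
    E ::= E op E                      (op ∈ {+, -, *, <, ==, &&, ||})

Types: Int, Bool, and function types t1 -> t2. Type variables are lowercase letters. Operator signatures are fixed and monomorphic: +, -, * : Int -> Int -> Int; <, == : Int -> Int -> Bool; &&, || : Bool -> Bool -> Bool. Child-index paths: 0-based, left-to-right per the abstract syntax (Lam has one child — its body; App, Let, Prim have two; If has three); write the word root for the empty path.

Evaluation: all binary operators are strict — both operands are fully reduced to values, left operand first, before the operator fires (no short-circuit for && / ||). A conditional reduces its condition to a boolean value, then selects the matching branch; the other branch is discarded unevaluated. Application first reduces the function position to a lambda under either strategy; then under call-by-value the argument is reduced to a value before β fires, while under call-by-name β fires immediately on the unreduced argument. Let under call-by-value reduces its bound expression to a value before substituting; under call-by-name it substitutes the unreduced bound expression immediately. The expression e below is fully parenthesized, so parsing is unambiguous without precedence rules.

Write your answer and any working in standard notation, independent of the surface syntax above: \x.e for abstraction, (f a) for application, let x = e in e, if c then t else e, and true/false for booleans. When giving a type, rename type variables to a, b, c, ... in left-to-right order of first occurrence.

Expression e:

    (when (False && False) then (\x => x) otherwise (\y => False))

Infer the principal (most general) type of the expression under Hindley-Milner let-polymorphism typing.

Answer: Bool -> Bool

Trace:
  unify Bool ~ Bool
  unify Bool ~ Bool
  unify Bool ~ Bool
x : a
\x._ : a -> a
\y._ : b -> Bool
  unify a -> a ~ b -> Bool
  unify a ~ b
  unify b ~ Bool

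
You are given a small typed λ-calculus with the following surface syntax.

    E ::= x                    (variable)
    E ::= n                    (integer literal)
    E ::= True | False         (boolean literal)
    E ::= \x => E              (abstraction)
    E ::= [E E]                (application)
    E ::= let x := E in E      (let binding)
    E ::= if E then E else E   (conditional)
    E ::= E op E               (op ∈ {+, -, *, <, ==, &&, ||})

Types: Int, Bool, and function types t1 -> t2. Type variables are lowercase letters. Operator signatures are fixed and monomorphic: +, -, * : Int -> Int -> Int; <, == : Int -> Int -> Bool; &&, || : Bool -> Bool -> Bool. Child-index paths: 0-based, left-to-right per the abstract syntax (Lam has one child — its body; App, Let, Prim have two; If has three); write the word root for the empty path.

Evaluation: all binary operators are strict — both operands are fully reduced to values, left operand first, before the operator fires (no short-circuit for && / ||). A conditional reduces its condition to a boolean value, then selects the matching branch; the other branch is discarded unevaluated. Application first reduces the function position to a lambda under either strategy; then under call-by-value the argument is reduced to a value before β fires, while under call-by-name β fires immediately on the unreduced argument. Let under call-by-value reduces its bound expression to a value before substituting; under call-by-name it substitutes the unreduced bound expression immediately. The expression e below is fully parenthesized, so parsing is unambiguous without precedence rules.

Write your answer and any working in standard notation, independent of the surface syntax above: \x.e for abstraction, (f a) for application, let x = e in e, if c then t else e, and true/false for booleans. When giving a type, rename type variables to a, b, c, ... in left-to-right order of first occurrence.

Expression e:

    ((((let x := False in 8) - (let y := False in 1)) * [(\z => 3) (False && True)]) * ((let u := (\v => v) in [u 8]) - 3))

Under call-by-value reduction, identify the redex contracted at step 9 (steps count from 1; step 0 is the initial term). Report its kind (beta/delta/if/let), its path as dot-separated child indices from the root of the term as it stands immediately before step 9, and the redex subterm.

Trace:
step 0: ((((let x = false in 8) - (let y = false in 1)) * ((\z.3) (false && true))) * ((let u = (\v.v) in (u 8)) - 3))
step 1: [let@0.0.0] (((8 - (let y = false in 1)) * ((\z.3) (false && true))) * ((let u = (\v.v) in (u 8)) - 3))
step 2: [let@0.0.1] (((8 - 1) * ((\z.3) (false && true))) * ((let u = (\v.v) in (u 8)) - 3))
step 3: [delta@0.0] ((7 * ((\z.3) (false && true))) * ((let u = (\v.v) in (u 8)) - 3))
step 4: [delta@0.1.1] ((7 * ((\z.3) false)) * ((let u = (\v.v) in (u 8)) - 3))
step 5: [beta@0.1] ((7 * 3) * ((let u = (\v.v) in (u 8)) - 3))
step 6: [delta@0] (21 * ((let u = (\v.v) in (u 8)) - 3))
step 7: [let@1.0] (21 * (((\v.v) 8) - 3))
step 8: [beta@1.0] (21 * (8 - 3))
step 9: [delta@1] (21 * 5)

Answer: delta at 1 : (8 - 3)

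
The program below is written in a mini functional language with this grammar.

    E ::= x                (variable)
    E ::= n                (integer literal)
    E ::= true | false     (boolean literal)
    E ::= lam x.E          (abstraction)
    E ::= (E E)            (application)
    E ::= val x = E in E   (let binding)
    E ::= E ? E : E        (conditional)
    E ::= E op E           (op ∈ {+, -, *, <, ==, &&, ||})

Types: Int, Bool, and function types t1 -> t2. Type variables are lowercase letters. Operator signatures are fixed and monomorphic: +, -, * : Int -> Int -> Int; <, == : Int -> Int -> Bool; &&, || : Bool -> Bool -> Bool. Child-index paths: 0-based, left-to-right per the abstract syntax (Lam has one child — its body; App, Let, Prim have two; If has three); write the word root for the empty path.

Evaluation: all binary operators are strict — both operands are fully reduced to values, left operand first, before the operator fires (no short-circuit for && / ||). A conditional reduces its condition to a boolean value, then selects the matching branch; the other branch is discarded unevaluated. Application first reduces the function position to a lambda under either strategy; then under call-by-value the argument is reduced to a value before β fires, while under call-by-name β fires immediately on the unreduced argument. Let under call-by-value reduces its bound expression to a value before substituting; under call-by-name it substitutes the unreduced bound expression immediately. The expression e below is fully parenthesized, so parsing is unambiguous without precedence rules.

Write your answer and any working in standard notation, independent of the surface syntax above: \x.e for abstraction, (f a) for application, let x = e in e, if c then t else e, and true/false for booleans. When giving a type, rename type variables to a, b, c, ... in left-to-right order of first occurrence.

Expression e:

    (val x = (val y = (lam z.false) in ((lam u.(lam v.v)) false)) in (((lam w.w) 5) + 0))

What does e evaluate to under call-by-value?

Answer: 5

Working:
step 0: (let x = (let y = (\z.false) in ((\u.(\v.v)) false)) in (((\w.w) 5) + 0))
step 1: [let@0] (let x = ((\u.(\v.v)) false) in (((\w.w) 5) + 0))
step 2: [beta@0] (let x = (\v.v) in (((\w.w) 5) + 0))
step 3: [let@root] (((\w.w) 5) + 0)
step 4: [beta@0] (5 + 0)
step 5: [delta@root] 5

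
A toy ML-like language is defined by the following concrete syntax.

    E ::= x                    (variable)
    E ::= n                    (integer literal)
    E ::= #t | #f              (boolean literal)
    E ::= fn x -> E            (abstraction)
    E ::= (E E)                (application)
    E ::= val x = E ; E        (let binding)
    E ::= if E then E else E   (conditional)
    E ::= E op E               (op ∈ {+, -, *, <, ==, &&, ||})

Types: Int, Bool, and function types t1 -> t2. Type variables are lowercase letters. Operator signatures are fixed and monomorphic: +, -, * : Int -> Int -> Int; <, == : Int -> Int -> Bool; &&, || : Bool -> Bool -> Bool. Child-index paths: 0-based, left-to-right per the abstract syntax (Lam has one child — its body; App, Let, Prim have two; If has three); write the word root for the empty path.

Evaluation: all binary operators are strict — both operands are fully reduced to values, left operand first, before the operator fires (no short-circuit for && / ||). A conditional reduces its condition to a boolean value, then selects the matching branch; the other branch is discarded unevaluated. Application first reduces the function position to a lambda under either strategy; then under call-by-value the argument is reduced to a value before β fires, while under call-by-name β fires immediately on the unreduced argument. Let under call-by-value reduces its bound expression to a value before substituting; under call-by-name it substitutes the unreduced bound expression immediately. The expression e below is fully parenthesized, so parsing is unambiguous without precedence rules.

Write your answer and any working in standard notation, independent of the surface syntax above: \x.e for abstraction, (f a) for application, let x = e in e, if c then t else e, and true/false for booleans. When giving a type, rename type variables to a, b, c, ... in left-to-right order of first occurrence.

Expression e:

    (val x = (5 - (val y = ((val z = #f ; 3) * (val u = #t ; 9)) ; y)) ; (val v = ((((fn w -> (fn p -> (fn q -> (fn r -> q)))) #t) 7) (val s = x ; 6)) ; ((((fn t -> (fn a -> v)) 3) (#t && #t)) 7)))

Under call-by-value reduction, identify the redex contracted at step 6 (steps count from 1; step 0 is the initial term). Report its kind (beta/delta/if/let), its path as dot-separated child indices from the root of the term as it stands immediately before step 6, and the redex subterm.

Derivation:
step 0: (let x = (5 - (let y = ((let z = false in 3) * (let u = true in 9)) in y)) in (let v = ((((\w.(\p.(\q.(\r.q)))) true) 7) (let s = x in 6)) in ((((\t.(\a.v)) 3) (true && true)) 7)))
step 1: [let@0.1.0.0] (let x = (5 - (let y = (3 * (let u = true in 9)) in y)) in (let v = ((((\w.(\p.(\q.(\r.q)))) true) 7) (let s = x in 6)) in ((((\t.(\a.v)) 3) (true && true)) 7)))
step 2: [let@0.1.0.1] (let x = (5 - (let y = (3 * 9) in y)) in (let v = ((((\w.(\p.(\q.(\r.q)))) true) 7) (let s = x in 6)) in ((((\t.(\a.v)) 3) (true && true)) 7)))
step 3: [delta@0.1.0] (let x = (5 - (let y = 27 in y)) in (let v = ((((\w.(\p.(\q.(\r.q)))) true) 7) (let s = x in 6)) in ((((\t.(\a.v)) 3) (true && true)) 7)))
step 4: [let@0.1] (let x = (5 - 27) in (let v = ((((\w.(\p.(\q.(\r.q)))) true) 7) (let s = x in 6)) in ((((\t.(\a.v)) 3) (true && true)) 7)))
step 5: [delta@0] (let x = -22 in (let v = ((((\w.(\p.(\q.(\r.q)))) true) 7) (let s = x in 6)) in ((((\t.(\a.v)) 3) (true && true)) 7)))
step 6: [let@root] (let v = ((((\w.(\p.(\q.(\r.q)))) true) 7) (let s = -22 in 6)) in ((((\t.(\a.v)) 3) (true && true)) 7))

Answer: let at root : (let x = -22 in (let v = ((((\w.(\p.(\q.(\r.q)))) true) 7) (let s = x in 6)) in ((((\t.(\a.v)) 3) (true && true)) 7)))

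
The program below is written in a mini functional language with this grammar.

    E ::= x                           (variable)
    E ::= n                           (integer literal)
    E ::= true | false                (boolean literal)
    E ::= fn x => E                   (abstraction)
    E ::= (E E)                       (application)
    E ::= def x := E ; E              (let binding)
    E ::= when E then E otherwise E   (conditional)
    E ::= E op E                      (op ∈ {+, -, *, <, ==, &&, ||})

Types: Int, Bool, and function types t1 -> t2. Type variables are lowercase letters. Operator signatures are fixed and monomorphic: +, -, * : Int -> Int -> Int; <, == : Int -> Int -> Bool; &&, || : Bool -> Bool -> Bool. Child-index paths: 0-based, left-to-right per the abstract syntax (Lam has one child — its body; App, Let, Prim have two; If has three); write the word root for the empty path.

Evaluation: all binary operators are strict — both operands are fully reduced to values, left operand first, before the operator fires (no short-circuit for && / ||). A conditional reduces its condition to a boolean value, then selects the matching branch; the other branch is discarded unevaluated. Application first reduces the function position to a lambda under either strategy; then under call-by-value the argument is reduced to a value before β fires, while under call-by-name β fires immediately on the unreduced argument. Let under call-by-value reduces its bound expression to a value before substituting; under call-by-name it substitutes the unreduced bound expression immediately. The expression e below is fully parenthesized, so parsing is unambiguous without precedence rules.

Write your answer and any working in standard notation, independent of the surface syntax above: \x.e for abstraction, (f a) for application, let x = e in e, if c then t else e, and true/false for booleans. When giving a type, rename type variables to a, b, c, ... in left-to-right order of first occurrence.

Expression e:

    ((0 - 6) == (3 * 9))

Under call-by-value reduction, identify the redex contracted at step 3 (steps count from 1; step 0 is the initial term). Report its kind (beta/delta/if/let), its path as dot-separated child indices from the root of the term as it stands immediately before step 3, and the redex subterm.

Working:
step 0: ((0 - 6) == (3 * 9))
step 1: [delta@0] (-6 == (3 * 9))
step 2: [delta@1] (-6 == 27)
step 3: [delta@root] false

Answer: delta at root : (-6 == 27)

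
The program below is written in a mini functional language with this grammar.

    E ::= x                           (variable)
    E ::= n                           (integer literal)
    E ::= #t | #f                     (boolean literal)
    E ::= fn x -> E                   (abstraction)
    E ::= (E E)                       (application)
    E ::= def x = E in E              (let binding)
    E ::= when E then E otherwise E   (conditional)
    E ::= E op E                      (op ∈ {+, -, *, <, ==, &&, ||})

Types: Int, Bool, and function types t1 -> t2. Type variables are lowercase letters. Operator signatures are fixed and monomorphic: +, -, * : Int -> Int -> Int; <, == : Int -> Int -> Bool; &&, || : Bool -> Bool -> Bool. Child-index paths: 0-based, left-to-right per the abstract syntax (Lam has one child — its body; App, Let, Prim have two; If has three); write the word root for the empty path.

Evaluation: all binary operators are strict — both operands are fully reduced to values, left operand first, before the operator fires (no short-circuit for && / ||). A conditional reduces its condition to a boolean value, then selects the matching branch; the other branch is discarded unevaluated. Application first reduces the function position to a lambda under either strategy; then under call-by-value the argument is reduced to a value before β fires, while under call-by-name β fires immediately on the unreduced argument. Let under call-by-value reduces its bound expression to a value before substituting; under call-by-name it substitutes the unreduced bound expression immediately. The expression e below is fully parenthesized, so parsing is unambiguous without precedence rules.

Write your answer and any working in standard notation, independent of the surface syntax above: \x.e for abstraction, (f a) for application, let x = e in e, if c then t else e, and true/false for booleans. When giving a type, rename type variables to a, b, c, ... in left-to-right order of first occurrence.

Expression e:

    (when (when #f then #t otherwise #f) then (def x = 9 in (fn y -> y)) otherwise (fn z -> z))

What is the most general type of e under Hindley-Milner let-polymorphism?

Trace:
  unify Bool ~ Bool
  unify Bool ~ Bool
  unify Bool ~ Bool
let x : Int
y : a
\y._ : a -> a
z : b
\z._ : b -> b
  unify a -> a ~ b -> b
  unify a ~ b
  unify b ~ b

Answer: a -> a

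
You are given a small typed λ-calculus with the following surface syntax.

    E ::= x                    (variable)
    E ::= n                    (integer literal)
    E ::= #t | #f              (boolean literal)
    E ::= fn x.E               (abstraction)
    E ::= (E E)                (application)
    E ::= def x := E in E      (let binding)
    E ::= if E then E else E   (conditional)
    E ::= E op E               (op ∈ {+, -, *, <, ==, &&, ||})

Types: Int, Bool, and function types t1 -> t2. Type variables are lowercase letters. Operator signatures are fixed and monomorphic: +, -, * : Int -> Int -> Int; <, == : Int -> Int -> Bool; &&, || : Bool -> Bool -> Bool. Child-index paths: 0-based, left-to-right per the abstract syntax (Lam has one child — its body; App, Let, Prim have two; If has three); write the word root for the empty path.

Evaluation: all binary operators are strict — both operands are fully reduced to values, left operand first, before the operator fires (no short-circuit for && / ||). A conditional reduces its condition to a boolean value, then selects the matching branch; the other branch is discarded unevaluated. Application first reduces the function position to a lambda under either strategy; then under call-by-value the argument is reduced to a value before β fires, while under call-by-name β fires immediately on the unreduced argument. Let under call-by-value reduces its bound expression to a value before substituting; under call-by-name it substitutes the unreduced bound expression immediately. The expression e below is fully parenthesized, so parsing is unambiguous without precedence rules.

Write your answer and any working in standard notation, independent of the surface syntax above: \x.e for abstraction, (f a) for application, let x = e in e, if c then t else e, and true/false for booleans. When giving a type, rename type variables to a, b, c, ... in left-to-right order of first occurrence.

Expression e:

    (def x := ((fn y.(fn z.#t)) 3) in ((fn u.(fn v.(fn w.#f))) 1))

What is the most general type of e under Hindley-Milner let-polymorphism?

Working:
\z._ : b -> Bool
\y._ : a -> b -> Bool
  unify a -> b -> Bool ~ Int -> c
  unify a ~ Int
  unify b -> Bool ~ c
_ _ : b -> Bool
let x : forall. b -> Bool
\w._ : f -> Bool
\v._ : e -> f -> Bool
\u._ : d -> e -> f -> Bool
  unify d -> e -> f -> Bool ~ Int -> g
  unify d ~ Int
  unify e -> f -> Bool ~ g
_ _ : e -> f -> Bool

Answer: a -> b -> Bool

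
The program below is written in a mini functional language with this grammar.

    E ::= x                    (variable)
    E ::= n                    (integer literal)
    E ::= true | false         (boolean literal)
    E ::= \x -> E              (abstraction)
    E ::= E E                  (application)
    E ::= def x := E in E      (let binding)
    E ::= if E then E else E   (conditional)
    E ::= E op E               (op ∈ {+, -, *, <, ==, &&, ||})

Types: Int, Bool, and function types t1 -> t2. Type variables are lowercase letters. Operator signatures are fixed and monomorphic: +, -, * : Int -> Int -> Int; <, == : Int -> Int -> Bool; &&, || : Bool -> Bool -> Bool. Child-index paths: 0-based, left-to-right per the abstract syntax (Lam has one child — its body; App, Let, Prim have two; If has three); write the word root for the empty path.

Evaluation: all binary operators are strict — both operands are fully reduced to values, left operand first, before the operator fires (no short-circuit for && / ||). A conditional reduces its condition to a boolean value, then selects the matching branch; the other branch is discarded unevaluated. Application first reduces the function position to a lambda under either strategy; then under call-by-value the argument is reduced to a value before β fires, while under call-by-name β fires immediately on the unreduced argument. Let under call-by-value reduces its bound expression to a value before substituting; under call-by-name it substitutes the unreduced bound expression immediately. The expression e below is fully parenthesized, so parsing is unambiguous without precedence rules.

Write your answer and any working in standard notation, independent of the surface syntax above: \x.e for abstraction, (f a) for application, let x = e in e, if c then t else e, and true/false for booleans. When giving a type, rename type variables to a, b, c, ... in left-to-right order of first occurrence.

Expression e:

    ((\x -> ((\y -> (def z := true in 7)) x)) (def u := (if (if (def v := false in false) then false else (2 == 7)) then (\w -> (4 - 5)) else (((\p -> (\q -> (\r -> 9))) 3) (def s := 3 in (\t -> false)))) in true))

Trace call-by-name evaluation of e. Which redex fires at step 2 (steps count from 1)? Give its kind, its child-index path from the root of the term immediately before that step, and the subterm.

Derivation:
step 0: ((\x.((\y.(let z = true in 7)) x)) (let u = (if (if (let v = false in false) then false else (2 == 7)) then (\w.(4 - 5)) else (((\p.(\q.(\r.9))) 3) (let s = 3 in (\t.false)))) in true))
step 1: [beta@root] ((\y.(let z = true in 7)) (let u = (if (if (let v = false in false) then false else (2 == 7)) then (\w.(4 - 5)) else (((\p.(\q.(\r.9))) 3) (let s = 3 in (\t.false)))) in true))
step 2: [beta@root] (let z = true in 7)

Answer: beta at root : ((\y.(let z = true in 7)) (let u = (if (if (let v = false in false) then false else (2 == 7)) then (\w.(4 - 5)) else (((\p.(\q.(\r.9))) 3) (let s = 3 in (\t.false)))) in true))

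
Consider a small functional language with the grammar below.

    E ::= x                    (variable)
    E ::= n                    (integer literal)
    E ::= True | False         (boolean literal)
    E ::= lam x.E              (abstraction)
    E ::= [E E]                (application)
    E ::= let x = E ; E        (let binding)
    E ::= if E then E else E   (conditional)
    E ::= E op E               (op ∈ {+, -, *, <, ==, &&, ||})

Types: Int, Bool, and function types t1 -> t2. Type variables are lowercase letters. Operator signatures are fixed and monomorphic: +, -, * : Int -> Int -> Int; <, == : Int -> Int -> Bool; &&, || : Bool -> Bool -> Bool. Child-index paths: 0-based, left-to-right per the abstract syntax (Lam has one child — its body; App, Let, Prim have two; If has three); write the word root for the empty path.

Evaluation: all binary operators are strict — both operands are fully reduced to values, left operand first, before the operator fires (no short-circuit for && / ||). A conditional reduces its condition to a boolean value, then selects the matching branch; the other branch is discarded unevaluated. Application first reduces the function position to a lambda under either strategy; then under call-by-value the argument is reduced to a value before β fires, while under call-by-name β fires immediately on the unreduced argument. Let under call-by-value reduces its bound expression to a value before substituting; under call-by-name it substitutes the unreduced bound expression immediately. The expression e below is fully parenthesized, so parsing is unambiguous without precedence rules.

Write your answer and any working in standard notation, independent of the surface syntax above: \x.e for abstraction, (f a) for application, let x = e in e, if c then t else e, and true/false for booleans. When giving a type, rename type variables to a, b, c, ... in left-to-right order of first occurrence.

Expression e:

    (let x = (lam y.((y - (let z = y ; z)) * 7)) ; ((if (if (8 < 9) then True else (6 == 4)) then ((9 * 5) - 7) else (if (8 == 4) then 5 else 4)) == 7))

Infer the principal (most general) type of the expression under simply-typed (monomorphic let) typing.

Answer: Bool

Trace:
y : a
  unify a ~ Int
y : Int
let z : Int
z : Int
  unify Int ~ Int
  unify Int ~ Int
  unify Int ~ Int
\y._ : Int -> Int
let x : Int -> Int
  unify Int ~ Int
  unify Int ~ Int
  unify Bool ~ Bool
  unify Int ~ Int
  unify Int ~ Int
  unify Bool ~ Bool
  unify Bool ~ Bool
  unify Int ~ Int
  unify Int ~ Int
  unify Int ~ Int
  unify Int ~ Int
  unify Int ~ Int
  unify Int ~ Int
  unify Bool ~ Bool
  unify Int ~ Int
  unify Int ~ Int
  unify Int ~ Int
  unify Int ~ Int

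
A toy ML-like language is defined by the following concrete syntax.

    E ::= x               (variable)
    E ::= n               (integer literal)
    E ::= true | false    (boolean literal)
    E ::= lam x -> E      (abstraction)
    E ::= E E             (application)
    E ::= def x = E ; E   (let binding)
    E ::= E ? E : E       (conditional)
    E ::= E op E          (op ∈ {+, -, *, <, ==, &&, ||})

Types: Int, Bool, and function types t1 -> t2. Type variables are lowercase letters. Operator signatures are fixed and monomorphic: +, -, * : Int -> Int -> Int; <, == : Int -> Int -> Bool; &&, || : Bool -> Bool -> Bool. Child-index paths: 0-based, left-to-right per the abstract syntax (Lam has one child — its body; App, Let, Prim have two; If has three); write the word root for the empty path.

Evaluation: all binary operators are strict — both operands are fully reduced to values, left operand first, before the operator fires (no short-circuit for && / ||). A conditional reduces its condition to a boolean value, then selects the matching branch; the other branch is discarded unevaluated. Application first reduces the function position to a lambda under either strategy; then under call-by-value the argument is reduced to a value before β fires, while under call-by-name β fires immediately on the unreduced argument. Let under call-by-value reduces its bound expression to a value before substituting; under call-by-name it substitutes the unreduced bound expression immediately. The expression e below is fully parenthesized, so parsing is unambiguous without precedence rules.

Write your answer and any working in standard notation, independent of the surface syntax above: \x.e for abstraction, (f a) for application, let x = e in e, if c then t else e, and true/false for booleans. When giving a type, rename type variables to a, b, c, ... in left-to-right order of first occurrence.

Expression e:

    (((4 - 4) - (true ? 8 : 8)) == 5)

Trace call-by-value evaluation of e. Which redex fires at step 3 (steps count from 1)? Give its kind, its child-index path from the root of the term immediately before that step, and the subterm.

Derivation:
step 0: (((4 - 4) - (if true then 8 else 8)) == 5)
step 1: [delta@0.0] ((0 - (if true then 8 else 8)) == 5)
step 2: [if@0.1] ((0 - 8) == 5)
step 3: [delta@0] (-8 == 5)

Answer: delta at 0 : (0 - 8)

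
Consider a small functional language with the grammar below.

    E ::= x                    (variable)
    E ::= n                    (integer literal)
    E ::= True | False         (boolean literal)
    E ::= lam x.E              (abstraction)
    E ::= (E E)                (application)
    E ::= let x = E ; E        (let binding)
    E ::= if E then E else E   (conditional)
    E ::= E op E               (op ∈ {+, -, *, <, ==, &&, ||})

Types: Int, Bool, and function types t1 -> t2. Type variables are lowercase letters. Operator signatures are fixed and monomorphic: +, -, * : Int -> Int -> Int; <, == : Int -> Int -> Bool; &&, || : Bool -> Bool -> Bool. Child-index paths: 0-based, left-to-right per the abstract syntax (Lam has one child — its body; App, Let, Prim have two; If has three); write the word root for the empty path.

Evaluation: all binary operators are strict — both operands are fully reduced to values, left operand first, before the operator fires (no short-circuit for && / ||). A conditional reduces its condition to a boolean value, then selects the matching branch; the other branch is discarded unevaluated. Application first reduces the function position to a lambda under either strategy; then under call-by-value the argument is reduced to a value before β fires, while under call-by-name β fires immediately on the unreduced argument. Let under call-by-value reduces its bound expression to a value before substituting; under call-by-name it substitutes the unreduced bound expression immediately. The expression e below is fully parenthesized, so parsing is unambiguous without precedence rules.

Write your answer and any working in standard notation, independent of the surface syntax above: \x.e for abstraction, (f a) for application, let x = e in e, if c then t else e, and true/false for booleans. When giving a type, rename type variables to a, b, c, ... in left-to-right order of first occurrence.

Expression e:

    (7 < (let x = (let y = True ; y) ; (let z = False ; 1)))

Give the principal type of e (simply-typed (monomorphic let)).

Answer: Bool

Working:
  unify Int ~ Int
let y : Bool
y : Bool
let x : Bool
let z : Bool
  unify Int ~ Int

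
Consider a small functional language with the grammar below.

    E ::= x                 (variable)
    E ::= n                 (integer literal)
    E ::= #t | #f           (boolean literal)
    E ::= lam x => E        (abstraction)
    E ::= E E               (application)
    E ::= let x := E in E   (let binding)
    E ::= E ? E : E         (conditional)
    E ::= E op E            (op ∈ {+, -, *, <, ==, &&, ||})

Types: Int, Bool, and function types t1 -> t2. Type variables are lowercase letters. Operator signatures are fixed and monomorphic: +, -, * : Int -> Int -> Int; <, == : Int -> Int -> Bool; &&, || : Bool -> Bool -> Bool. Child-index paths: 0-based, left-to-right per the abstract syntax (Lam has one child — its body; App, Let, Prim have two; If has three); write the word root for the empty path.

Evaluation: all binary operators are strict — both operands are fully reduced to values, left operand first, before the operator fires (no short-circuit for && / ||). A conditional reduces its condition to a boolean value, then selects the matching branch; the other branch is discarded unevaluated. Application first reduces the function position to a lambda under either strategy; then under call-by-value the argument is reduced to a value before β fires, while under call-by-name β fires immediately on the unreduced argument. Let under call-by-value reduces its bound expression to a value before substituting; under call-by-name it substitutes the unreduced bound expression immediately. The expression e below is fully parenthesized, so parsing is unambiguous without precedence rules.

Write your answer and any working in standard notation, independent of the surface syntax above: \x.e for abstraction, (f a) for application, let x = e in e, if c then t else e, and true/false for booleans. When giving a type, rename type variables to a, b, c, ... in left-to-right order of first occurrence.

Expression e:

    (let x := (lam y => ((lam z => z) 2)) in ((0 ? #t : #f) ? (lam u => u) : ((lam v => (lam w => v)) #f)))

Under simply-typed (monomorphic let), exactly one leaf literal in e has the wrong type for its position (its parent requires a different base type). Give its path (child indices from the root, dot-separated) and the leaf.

Derivation:
z : b
\z._ : b -> b
  unify b -> b ~ Int -> c
  unify b ~ Int
  unify Int ~ c
_ _ : Int
\y._ : a -> Int
let x : a -> Int
  unify Int ~ Bool
  FAIL: mismatch Int ~ Bool

Answer: 1.0.0 : 0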